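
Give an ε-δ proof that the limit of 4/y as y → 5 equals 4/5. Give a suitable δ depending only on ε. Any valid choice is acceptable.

Let ε > 0 be given. We seek δ > 0 such that 0 < |y − 5| < δ implies |4/y − (4/5)| < ε.
|4/y − (4/5)| = 4·|5 − y|/(5·|y|) = 4|y − 5|/(5|y|).
Restrict δ ≤ 5/2. Then |y − 5| < 5/2 gives |y| > 5/2, so 5|y| > 25/2.
Then |4/y − (4/5)| < 4|y − 5|/(25/2), which is < ε when |y − 5| < (25/8)ε.
Take δ = min(5/2, (25/8)ε). Then 0 < |y − 5| < δ gives both |y − 5| < 5/2 and |y − 5| < (25/8)ε, so |4/y − (4/5)| < ε.

δ = min(5/2, (25/8)ε)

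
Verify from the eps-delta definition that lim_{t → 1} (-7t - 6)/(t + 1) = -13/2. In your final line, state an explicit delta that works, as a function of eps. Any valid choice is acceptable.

Fix eps > 0. We want delta > 0 with 0 < |t − 1| < delta ⇒ |(-7t - 6)/(t + 1) + 13/2| < eps.
Combining over a common denominator, (-7t - 6)/(t + 1) + 13/2 = [(-7t - 6)·2 − (-13)·(t + 1)] / [2·(t + 1)] = -1(t − 1) / (2(t + 1)).
So |(-7t - 6)/(t + 1) + 13/2| = |t − 1| / (2·|t + 1|).
Require delta ≤ 1, so |t + 1| ≥ |2| − |t − 1| > 2 − 1 = 1.
Hence |(-7t - 6)/(t + 1) + 13/2| < |t − 1|/(2·1) = (1/2)|t − 1|, which is < eps once |t − 1| < 2eps.
Take delta = min(1, 2eps). Then 0 < |t − 1| < delta forces both bounds, so |(-7t - 6)/(t + 1) + 13/2| < eps.

delta = min(1, 2eps)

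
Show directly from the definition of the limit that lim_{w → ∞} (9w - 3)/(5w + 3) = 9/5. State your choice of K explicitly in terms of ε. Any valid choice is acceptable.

K = (42/25)/ε

Fix ε > 0. We seek K > 0 such that w > K implies |(9w - 3)/(5w + 3) − (9/5)| < ε.
(9w - 3)/(5w + 3) − (9/5) = (5(9w - 3) − 9(5w + 3)) / (5(5w + 3)) = -42/(5(5w + 3)).
For w > 0 we have 5w + 3 > 5w, so |(9w - 3)/(5w + 3) − (9/5)| = 42/(5(5w + 3)) < 42/(5·5w) = (42/25)/w.
Thus |(9w - 3)/(5w + 3) − (9/5)| < ε whenever w > (42/25)/ε.
Take K = (42/25)/ε. If w > K then |(9w - 3)/(5w + 3) − (9/5)| < (42/25)/w < ε.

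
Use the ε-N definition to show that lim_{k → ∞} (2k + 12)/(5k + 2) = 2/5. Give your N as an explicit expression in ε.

N = (56/25)/ε

Suppose ε > 0. For k ≥ 1, |(2k + 12)/(5k + 2) − (2/5)| = |56|/(5(5k + 2)) = 56/(5(5k + 2)).
Since 5k + 2 ≥ 5k for k ≥ 1, this is ≤ 56/(5·5k) = (56/25)/k.
So |(2k + 12)/(5k + 2) − (2/5)| < ε whenever k > (56/25)/ε.
Take N = (56/25)/ε. If k > N then |(2k + 12)/(5k + 2) − (2/5)| ≤ (56/25)/k < ε.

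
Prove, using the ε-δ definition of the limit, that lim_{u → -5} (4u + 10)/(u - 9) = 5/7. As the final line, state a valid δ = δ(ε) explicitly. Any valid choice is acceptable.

δ = min(7, (49/23)ε)

Suppose ε > 0. We want δ > 0 with 0 < |u + 5| < δ ⇒ |(4u + 10)/(u - 9) − (5/7)| < ε.
Combining over a common denominator, (4u + 10)/(u - 9) − (5/7) = [(4u + 10)·(-14) − (-10)·(u - 9)] / [(-14)·(u - 9)] = -46(u + 5) / ((-14)(u - 9)).
So |(4u + 10)/(u - 9) − (5/7)| = 46|u + 5| / (14·|u − 9|).
Require δ ≤ 7, so |u − 9| ≥ |-14| − |u + 5| > 14 − 7 = 7.
Hence |(4u + 10)/(u - 9) − (5/7)| < 46|u + 5|/(14·7) = (23/49)|u + 5|, which is < ε once |u + 5| < (49/23)ε.
Take δ = min(7, (49/23)ε). Then 0 < |u + 5| < δ forces both bounds, so |(4u + 10)/(u - 9) − (5/7)| < ε.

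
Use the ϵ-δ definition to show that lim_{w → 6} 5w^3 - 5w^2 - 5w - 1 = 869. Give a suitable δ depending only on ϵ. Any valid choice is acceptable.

Fix ϵ > 0. We want δ > 0 such that 0 < |w − 6| < δ implies |(5w^3 - 5w^2 - 5w - 1) − 869| < ϵ.
(5w^3 - 5w^2 - 5w - 1) − 869 = 5w^3 - 5w^2 - 5w - 870 = (w − 6)(5w^2 + 25w + 145).
So |(5w^3 - 5w^2 - 5w - 1) − 869| = |w − 6|·|5w^2 + 25w + 145|.
Require δ ≤ 1. Then |w − 6| < 1 gives |w| < 7, and by the triangle inequality |5w^2 + 25w + 145| ≤ 5·7^2 + 25·7 + 145 = 565.
Hence |(5w^3 - 5w^2 - 5w - 1) − 869| ≤ 565|w − 6| < ϵ provided |w − 6| < ϵ/565.
Take δ = min(1, ϵ/565). Then 0 < |w − 6| < δ gives both |w − 6| < 1 and |w − 6| < ϵ/565, so |(5w^3 - 5w^2 - 5w - 1) − 869| < ϵ.

δ = min(1, ϵ/565)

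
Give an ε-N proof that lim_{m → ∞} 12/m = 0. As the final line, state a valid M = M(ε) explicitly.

Fix ε > 0. For m ≥ 1, |12/m − 0| = 12/(m) ≤ 12/m.
We need 12/m < ε, i.e. m > 12/ε.
Take M = 12/ε. If m > M then |12/m| ≤ 12/m < ε.

M = 12/ε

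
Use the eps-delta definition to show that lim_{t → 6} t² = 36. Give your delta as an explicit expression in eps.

Let eps > 0 be given. We seek delta > 0 with 0 < |t − 6| < delta ⇒ |t² − 36| < eps.
Factor: t² − 36 = (t − 6)(t + 6), so |t² − 36| = |t − 6|·|t + 6|.
Impose delta ≤ 1 so that |t| < 7; then |t + 6| ≤ 13.
Hence |t² − 36| ≤ 13|t − 6|, which is < eps once |t − 6| < eps/13.
Take delta = min(1, eps/13). If 0 < |t − 6| < delta then both bounds hold and |t² − 36| ≤ 13|t − 6| < 13·(eps/13) = eps.

delta = min(1, eps/13)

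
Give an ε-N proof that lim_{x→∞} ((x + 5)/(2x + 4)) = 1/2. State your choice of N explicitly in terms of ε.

Let ε > 0 be given. We seek N > 0 such that x > N implies |(x + 5)/(2x + 4) − (1/2)| < ε.
(x + 5)/(2x + 4) − (1/2) = (2(x + 5) − (2x + 4)) / (2(2x + 4)) = 6/(2(2x + 4)).
For x > 0 we have 2x + 4 > 2x, so |(x + 5)/(2x + 4) − (1/2)| = 6/(2(2x + 4)) < 6/(2·2x) = (3/2)/x.
Thus |(x + 5)/(2x + 4) − (1/2)| < ε whenever x > (3/2)/ε.
Take N = (3/2)/ε. If x > N then |(x + 5)/(2x + 4) − (1/2)| < (3/2)/x < ε.

N = (3/2)/ε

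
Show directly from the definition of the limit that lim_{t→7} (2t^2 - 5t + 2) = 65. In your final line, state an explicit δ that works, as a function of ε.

Let ε > 0 be given. We want δ > 0 such that 0 < |t − 7| < δ implies |(2t^2 - 5t + 2) − 65| < ε.
(2t^2 - 5t + 2) − 65 = 2t^2 - 5t - 63 = (t − 7)(2t + 9).
So |(2t^2 - 5t + 2) − 65| = |t − 7|·|2t + 9|.
Assume first that |t − 7| < 1, so |t| < 8. Then |2t + 9| ≤ 2·8 + 9 = 25.
Hence |(2t^2 - 5t + 2) − 65| ≤ 25|t − 7| < ε provided |t − 7| < ε/25.
Take δ = min(1, ε/25). Then 0 < |t − 7| < δ gives both |t − 7| < 1 and |t − 7| < ε/25, so |(2t^2 - 5t + 2) − 65| < ε.

δ = min(1, ε/25)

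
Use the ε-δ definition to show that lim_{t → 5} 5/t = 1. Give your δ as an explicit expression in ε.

δ = min(5/2, (5/2)ε)

Suppose ε > 0. We seek δ > 0 such that 0 < |t − 5| < δ implies |5/t − 1| < ε.
|5/t − 1| = 5·|5 − t|/(5·|t|) = 5|t − 5|/(5|t|).
Require δ ≤ 5/2 so that |t| > 5 − 5/2 = 5/2, hence 5|t| > 25/2.
Then |5/t − 1| < 5|t − 5|/(25/2), which is < ε when |t − 5| < (5/2)ε.
Take δ = min(5/2, (5/2)ε). Then 0 < |t − 5| < δ gives both |t − 5| < 5/2 and |t − 5| < (5/2)ε, so |5/t − 1| < ε.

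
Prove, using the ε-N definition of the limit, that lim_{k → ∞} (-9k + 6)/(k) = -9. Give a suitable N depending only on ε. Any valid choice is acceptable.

Let ε > 0 be given. For k ≥ 1, |(-9k + 6)/(k) + 9| = |6|/((k)) = 6/((k)).
Since k ≥ k for k ≥ 1, this is ≤ 6/(k) = 6/k.
So |(-9k + 6)/(k) + 9| < ε whenever k > 6/ε.
Take N = 6/ε. If k > N then |(-9k + 6)/(k) + 9| ≤ 6/k < ε.

N = 6/ε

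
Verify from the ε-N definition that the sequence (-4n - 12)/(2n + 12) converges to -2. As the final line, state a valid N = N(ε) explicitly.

Fix ε > 0. For n ≥ 1, |(-4n - 12)/(2n + 12) + 2| = |24|/(2(2n + 12)) = 24/(2(2n + 12)).
Since 2n + 12 ≥ 2n for n ≥ 1, this is ≤ 24/(2·2n) = 6/n.
So |(-4n - 12)/(2n + 12) + 2| < ε whenever n > 6/ε.
Take N = 6/ε. If n > N then |(-4n - 12)/(2n + 12) + 2| ≤ 6/n < ε.

N = 6/ε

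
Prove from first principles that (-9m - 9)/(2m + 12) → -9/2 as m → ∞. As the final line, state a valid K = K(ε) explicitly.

Suppose ε > 0. For m ≥ 1, |(-9m - 9)/(2m + 12) + 9/2| = |90|/(2(2m + 12)) = 90/(2(2m + 12)).
Since 2m + 12 ≥ 2m for m ≥ 1, this is ≤ 90/(2·2m) = (45/2)/m.
So |(-9m - 9)/(2m + 12) + 9/2| < ε whenever m > (45/2)/ε.
Take K = (45/2)/ε. If m > K then |(-9m - 9)/(2m + 12) + 9/2| ≤ (45/2)/m < ε.

K = (45/2)/ε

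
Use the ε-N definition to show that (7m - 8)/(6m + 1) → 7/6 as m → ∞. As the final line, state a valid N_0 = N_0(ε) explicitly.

N_0 = (55/36)/ε

Let ε > 0 be given. For m ≥ 1, |(7m - 8)/(6m + 1) − (7/6)| = |-55|/(6(6m + 1)) = 55/(6(6m + 1)).
Since 6m + 1 ≥ 6m for m ≥ 1, this is ≤ 55/(6·6m) = (55/36)/m.
So |(7m - 8)/(6m + 1) − (7/6)| < ε whenever m > (55/36)/ε.
Take N_0 = (55/36)/ε. If m > N_0 then |(7m - 8)/(6m + 1) − (7/6)| ≤ (55/36)/m < ε.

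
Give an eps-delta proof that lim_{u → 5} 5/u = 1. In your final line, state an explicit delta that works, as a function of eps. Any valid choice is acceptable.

delta = min(5/2, (5/2)eps)

Suppose eps > 0. We seek delta > 0 such that 0 < |u − 5| < delta implies |5/u − 1| < eps.
|5/u − 1| = 5·|5 − u|/(5·|u|) = 5|u − 5|/(5|u|).
Restrict delta ≤ 5/2. Then |u − 5| < 5/2 gives |u| > 5/2, so 5|u| > 25/2.
Then |5/u − 1| < 5|u − 5|/(25/2), which is < eps when |u − 5| < (5/2)eps.
Take delta = min(5/2, (5/2)eps). Then 0 < |u − 5| < delta gives both |u − 5| < 5/2 and |u − 5| < (5/2)eps, so |5/u − 1| < eps.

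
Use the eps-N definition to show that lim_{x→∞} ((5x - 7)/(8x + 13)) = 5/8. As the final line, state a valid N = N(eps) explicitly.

N = (121/64)/eps

Fix eps > 0. We seek N > 0 such that x > N implies |(5x - 7)/(8x + 13) − (5/8)| < eps.
(5x - 7)/(8x + 13) − (5/8) = (8(5x - 7) − 5(8x + 13)) / (8(8x + 13)) = -121/(8(8x + 13)).
For x > 0 we have 8x + 13 > 8x, so |(5x - 7)/(8x + 13) − (5/8)| = 121/(8(8x + 13)) < 121/(8·8x) = (121/64)/x.
Thus |(5x - 7)/(8x + 13) − (5/8)| < eps whenever x > (121/64)/eps.
Take N = (121/64)/eps. If x > N then |(5x - 7)/(8x + 13) − (5/8)| < (121/64)/x < eps.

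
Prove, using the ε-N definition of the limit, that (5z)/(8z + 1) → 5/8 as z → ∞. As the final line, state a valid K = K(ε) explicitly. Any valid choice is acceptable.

Let ε > 0. We seek K > 0 such that z > K implies |(5z)/(8z + 1) − (5/8)| < ε.
(5z)/(8z + 1) − (5/8) = (8(5z) − 5(8z + 1)) / (8(8z + 1)) = -5/(8(8z + 1)).
For z > 0 we have 8z + 1 > 8z, so |(5z)/(8z + 1) − (5/8)| = 5/(8(8z + 1)) < 5/(8·8z) = (5/64)/z.
Thus |(5z)/(8z + 1) − (5/8)| < ε whenever z > (5/64)/ε.
Take K = (5/64)/ε. If z > K then |(5z)/(8z + 1) − (5/8)| < (5/64)/z < ε.

K = (5/64)/ε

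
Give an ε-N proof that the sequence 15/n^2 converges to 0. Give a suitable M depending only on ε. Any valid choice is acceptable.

Let ε > 0 be given. For n ≥ 1, |15/n^2 − 0| = 15/n^2.
15/n^2 < ε ⇔ n^2 > 15/ε ⇔ n > (15/ε)^{1/2}.
Take M = (15/ε)^{1/2}. Then n > M implies 15/n^2 < ε.

M = (15/ε)^{1/2}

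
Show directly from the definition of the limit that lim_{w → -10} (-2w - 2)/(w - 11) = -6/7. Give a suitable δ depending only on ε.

δ = min(21/2, (147/16)ε)

Fix ε > 0. We want δ > 0 with 0 < |w + 10| < δ ⇒ |(-2w - 2)/(w - 11) + 6/7| < ε.
Combining over a common denominator, (-2w - 2)/(w - 11) + 6/7 = [(-2w - 2)·(-21) − 18·(w - 11)] / [(-21)·(w - 11)] = 24(w + 10) / ((-21)(w - 11)).
So |(-2w - 2)/(w - 11) + 6/7| = 24|w + 10| / (21·|w − 11|).
Restrict δ ≤ 21/2. Then |w + 10| < 21/2 gives |w − 11| = |(w + 10) + (-21)| ≥ 21 − 21/2 = 21/2.
Hence |(-2w - 2)/(w - 11) + 6/7| < 24|w + 10|/(21·(21/2)) = (16/147)|w + 10|, which is < ε once |w + 10| < (147/16)ε.
Take δ = min(21/2, (147/16)ε). Then 0 < |w + 10| < δ forces both bounds, so |(-2w - 2)/(w - 11) + 6/7| < ε.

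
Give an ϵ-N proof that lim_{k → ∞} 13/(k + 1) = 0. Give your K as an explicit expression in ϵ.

Let ϵ > 0 be given. For k ≥ 1, |13/(k + 1) − 0| = 13/(k + 1) ≤ 13/k.
We need 13/k < ϵ, i.e. k > 13/ϵ.
Take K = 13/ϵ. If k > K then |13/(k + 1)| ≤ 13/k < ϵ.

K = 13/ϵ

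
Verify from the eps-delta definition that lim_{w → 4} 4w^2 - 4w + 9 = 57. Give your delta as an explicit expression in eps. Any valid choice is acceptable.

delta = min(1, eps/32)

Suppose eps > 0. We want delta > 0 such that 0 < |w − 4| < delta implies |(4w^2 - 4w + 9) − 57| < eps.
(4w^2 - 4w + 9) − 57 = 4w^2 - 4w - 48 = (w − 4)(4w + 12).
So |(4w^2 - 4w + 9) − 57| = |w − 4|·|4w + 12|.
Assume first that |w − 4| < 1, so |w| < 5. Then |4w + 12| ≤ 4·5 + 12 = 32.
Hence |(4w^2 - 4w + 9) − 57| ≤ 32|w − 4| < eps provided |w − 4| < eps/32.
Choosing delta = min(1, eps/32) ensures both conditions, hence |(4w^2 - 4w + 9) − 57| < eps.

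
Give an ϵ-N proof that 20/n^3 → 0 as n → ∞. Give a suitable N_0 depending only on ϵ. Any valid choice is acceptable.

N_0 = (20/ϵ)^{1/3}

Let ϵ > 0. For n ≥ 1, |20/n^3 − 0| = 20/n^3.
20/n^3 < ϵ ⇔ n^3 > 20/ϵ ⇔ n > (20/ϵ)^{1/3}.
Take N_0 = (20/ϵ)^{1/3}. Then n > N_0 implies 20/n^3 < ϵ.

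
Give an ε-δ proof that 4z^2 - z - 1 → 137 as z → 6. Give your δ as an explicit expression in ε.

δ = min(1, ε/51)

Suppose ε > 0. We want δ > 0 such that 0 < |z − 6| < δ implies |(4z^2 - z - 1) − 137| < ε.
(4z^2 - z - 1) − 137 = 4z^2 - z - 138 = (z − 6)(4z + 23).
So |(4z^2 - z - 1) − 137| = |z − 6|·|4z + 23|.
Require δ ≤ 1. Then |z − 6| < 1 gives |z| < 7, and by the triangle inequality |4z + 23| ≤ 4·7 + 23 = 51.
Hence |(4z^2 - z - 1) − 137| ≤ 51|z − 6| < ε provided |z − 6| < ε/51.
Take δ = min(1, ε/51). Then 0 < |z − 6| < δ gives both |z − 6| < 1 and |z − 6| < ε/51, so |(4z^2 - z - 1) − 137| < ε.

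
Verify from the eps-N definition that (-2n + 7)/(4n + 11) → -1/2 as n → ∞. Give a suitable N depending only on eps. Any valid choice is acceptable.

Suppose eps > 0. For n ≥ 1, |(-2n + 7)/(4n + 11) + 1/2| = |50|/(4(4n + 11)) = 50/(4(4n + 11)).
Since 4n + 11 ≥ 4n for n ≥ 1, this is ≤ 50/(4·4n) = (25/8)/n.
So |(-2n + 7)/(4n + 11) + 1/2| < eps whenever n > (25/8)/eps.
Take N = (25/8)/eps. If n > N then |(-2n + 7)/(4n + 11) + 1/2| ≤ (25/8)/n < eps.

N = (25/8)/eps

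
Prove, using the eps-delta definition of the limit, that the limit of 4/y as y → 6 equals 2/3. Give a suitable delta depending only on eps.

delta = min(3, (9/2)eps)

Let eps > 0. We seek delta > 0 such that 0 < |y − 6| < delta implies |4/y − (2/3)| < eps.
|4/y − (2/3)| = 4·|6 − y|/(6·|y|) = 4|y − 6|/(6|y|).
Restrict delta ≤ 3. Then |y − 6| < 3 gives |y| > 3, so 6|y| > 18.
Then |4/y − (2/3)| < 4|y − 6|/18, which is < eps when |y − 6| < (9/2)eps.
Take delta = min(3, (9/2)eps). Then 0 < |y − 6| < delta gives both |y − 6| < 3 and |y − 6| < (9/2)eps, so |4/y − (2/3)| < eps.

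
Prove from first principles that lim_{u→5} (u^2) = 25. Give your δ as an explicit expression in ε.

Suppose ε > 0. We seek δ > 0 with 0 < |u − 5| < δ ⇒ |u^2 − 25| < ε.
Factor: u^2 − 25 = (u − 5)(u + 5), so |u^2 − 25| = |u − 5|·|u + 5|.
Impose δ ≤ 1 so that |u| < 6; then |u + 5| ≤ 11.
Hence |u^2 − 25| ≤ 11|u − 5|, which is < ε once |u − 5| < ε/11.
Take δ = min(1, ε/11). If 0 < |u − 5| < δ then both bounds hold and |u^2 − 25| ≤ 11|u − 5| < 11·(ε/11) = ε.

δ = min(1, ε/11)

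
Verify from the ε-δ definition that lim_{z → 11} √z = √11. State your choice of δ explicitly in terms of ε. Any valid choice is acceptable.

Let ε > 0. We want δ > 0 such that 0 < |z − 11| < δ implies |√z − √11| < ε.
Rationalise: √z − √11 = (z − 11)/(√z + √11), so |√z − √11| = |z − 11|/(√z + √11).
Restrict δ ≤ 11 so that |z − 11| < 11 forces z > 0, and then √z + √11 > √11.
Hence |√z − √11| < |z − 11|/√11, which is < ε once |z − 11| < √11·ε.
Take δ = min(11, √11·ε). If 0 < |z − 11| < δ then z > 0 and |√z − √11| < |z − 11|/√11 < ε.

δ = min(11, √11·ε)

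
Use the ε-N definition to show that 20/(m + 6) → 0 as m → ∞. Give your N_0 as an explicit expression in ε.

N_0 = 20/ε

Suppose ε > 0. For m ≥ 1, |20/(m + 6) − 0| = 20/(m + 6) ≤ 20/m.
We need 20/m < ε, i.e. m > 20/ε.
Take N_0 = 20/ε. If m > N_0 then |20/(m + 6)| ≤ 20/m < ε.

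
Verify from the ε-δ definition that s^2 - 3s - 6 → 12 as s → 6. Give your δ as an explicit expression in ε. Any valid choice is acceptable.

Let ε > 0 be given. We want δ > 0 such that 0 < |s − 6| < δ implies |(s^2 - 3s - 6) − 12| < ε.
(s^2 - 3s - 6) − 12 = s^2 - 3s - 18 = (s − 6)(s + 3).
So |(s^2 - 3s - 6) − 12| = |s − 6|·|s + 3|.
Assume first that |s − 6| < 1, so |s| < 7. Then |s + 3| ≤ 7 + 3 = 10.
Hence |(s^2 - 3s - 6) − 12| ≤ 10|s − 6| < ε provided |s − 6| < ε/10.
Choosing δ = min(1, ε/10) ensures both conditions, hence |(s^2 - 3s - 6) − 12| < ε.

δ = min(1, ε/10)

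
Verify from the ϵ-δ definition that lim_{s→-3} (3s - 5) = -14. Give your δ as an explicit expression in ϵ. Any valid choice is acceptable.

δ = ϵ/3

Let ϵ > 0 be given. We need δ > 0 so that 0 < |s + 3| < δ implies |(3s - 5) + 14| < ϵ.
Since (3s - 5) + 14 = 3(s + 3), we have |(3s - 5) + 14| = 3|s + 3|.
Thus it suffices that |s + 3| < ϵ/3.
Choosing δ = ϵ/3 gives |(3s - 5) + 14| = 3|s + 3| < ϵ whenever |s + 3| < δ.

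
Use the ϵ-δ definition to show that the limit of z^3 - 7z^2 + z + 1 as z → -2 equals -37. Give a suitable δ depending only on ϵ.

Fix ϵ > 0. We want δ > 0 such that 0 < |z + 2| < δ implies |(z^3 - 7z^2 + z + 1) + 37| < ϵ.
(z^3 - 7z^2 + z + 1) + 37 = z^3 - 7z^2 + z + 38 = (z + 2)(z^2 - 9z + 19).
So |(z^3 - 7z^2 + z + 1) + 37| = |z + 2|·|z^2 - 9z + 19|.
Require δ ≤ 2. Then |z + 2| < 2 gives |z| < 4, and by the triangle inequality |z^2 - 9z + 19| ≤ 4^2 + 9·4 + 19 = 71.
Hence |(z^3 - 7z^2 + z + 1) + 37| ≤ 71|z + 2| < ϵ provided |z + 2| < ϵ/71.
Choosing δ = min(2, ϵ/71) ensures both conditions, hence |(z^3 - 7z^2 + z + 1) + 37| < ϵ.

δ = min(2, ϵ/71)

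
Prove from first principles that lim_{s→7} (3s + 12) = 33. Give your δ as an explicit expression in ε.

δ = ε/3

Fix ε > 0. We need δ > 0 so that 0 < |s − 7| < δ implies |(3s + 12) − 33| < ε.
|(3s + 12) − 33| = |3s - 21| = 3|s − 7|.
So 3|s − 7| < ε exactly when |s − 7| < ε/3.
Choosing δ = ε/3 gives |(3s + 12) − 33| = 3|s − 7| < ε whenever |s − 7| < δ.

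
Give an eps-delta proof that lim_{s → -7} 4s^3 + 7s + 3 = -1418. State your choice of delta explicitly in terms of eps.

Let eps > 0 be given. We want delta > 0 such that 0 < |s + 7| < delta implies |(4s^3 + 7s + 3) + 1418| < eps.
(4s^3 + 7s + 3) + 1418 = 4s^3 + 7s + 1421 = (s + 7)(4s^2 - 28s + 203).
So |(4s^3 + 7s + 3) + 1418| = |s + 7|·|4s^2 - 28s + 203|.
Require delta ≤ 2. Then |s + 7| < 2 gives |s| < 9, and by the triangle inequality |4s^2 - 28s + 203| ≤ 4·9^2 + 28·9 + 203 = 779.
Hence |(4s^3 + 7s + 3) + 1418| ≤ 779|s + 7| < eps provided |s + 7| < eps/779.
Take delta = min(2, eps/779). Then 0 < |s + 7| < delta gives both |s + 7| < 2 and |s + 7| < eps/779, so |(4s^3 + 7s + 3) + 1418| < eps.

delta = min(2, eps/779)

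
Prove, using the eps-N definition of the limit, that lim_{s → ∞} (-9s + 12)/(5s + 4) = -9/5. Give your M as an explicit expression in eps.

Let eps > 0 be given. We seek M > 0 such that s > M implies |(-9s + 12)/(5s + 4) + 9/5| < eps.
(-9s + 12)/(5s + 4) + 9/5 = (5(-9s + 12) − (-9)(5s + 4)) / (5(5s + 4)) = 96/(5(5s + 4)).
For s > 0 we have 5s + 4 > 5s, so |(-9s + 12)/(5s + 4) + 9/5| = 96/(5(5s + 4)) < 96/(5·5s) = (96/25)/s.
Thus |(-9s + 12)/(5s + 4) + 9/5| < eps whenever s > (96/25)/eps.
Take M = (96/25)/eps. If s > M then |(-9s + 12)/(5s + 4) + 9/5| < (96/25)/s < eps.

M = (96/25)/eps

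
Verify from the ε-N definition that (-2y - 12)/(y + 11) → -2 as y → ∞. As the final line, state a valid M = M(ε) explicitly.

M = 10/ε

Fix ε > 0. We seek M > 0 such that y > M implies |(-2y - 12)/(y + 11) + 2| < ε.
(-2y - 12)/(y + 11) + 2 = ((-2y - 12) − (-2)(y + 11)) / ((y + 11)) = 10/((y + 11)).
For y > 0 we have y + 11 > y, so |(-2y - 12)/(y + 11) + 2| = 10/((y + 11)) < 10/(y) = 10/y.
Thus |(-2y - 12)/(y + 11) + 2| < ε whenever y > 10/ε.
Take M = 10/ε. If y > M then |(-2y - 12)/(y + 11) + 2| < 10/y < ε.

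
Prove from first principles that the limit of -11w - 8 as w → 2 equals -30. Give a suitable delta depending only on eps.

delta = eps/11

Let eps > 0 be given. We need delta > 0 so that 0 < |w − 2| < delta implies |(-11w - 8) + 30| < eps.
|(-11w - 8) + 30| = |-11w + 22| = 11|w − 2|.
Thus it suffices that |w − 2| < eps/11.
Take delta = eps/11. If 0 < |w − 2| < delta then |(-11w - 8) + 30| = 11|w − 2| < 11·(eps/11) = eps.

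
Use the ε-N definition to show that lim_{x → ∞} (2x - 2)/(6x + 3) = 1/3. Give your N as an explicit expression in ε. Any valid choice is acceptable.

N = (1/2)/ε

Fix ε > 0. We seek N > 0 such that x > N implies |(2x - 2)/(6x + 3) − (1/3)| < ε.
(2x - 2)/(6x + 3) − (1/3) = (6(2x - 2) − 2(6x + 3)) / (6(6x + 3)) = -18/(6(6x + 3)).
For x > 0 we have 6x + 3 > 6x, so |(2x - 2)/(6x + 3) − (1/3)| = 18/(6(6x + 3)) < 18/(6·6x) = (1/2)/x.
Thus |(2x - 2)/(6x + 3) − (1/3)| < ε whenever x > (1/2)/ε.
Take N = (1/2)/ε. If x > N then |(2x - 2)/(6x + 3) − (1/3)| < (1/2)/x < ε.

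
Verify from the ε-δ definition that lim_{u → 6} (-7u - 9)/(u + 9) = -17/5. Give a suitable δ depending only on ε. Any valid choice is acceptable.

δ = min(15/2, (25/12)ε)

Fix ε > 0. We want δ > 0 with 0 < |u − 6| < δ ⇒ |(-7u - 9)/(u + 9) + 17/5| < ε.
Combining over a common denominator, (-7u - 9)/(u + 9) + 17/5 = [(-7u - 9)·15 − (-51)·(u + 9)] / [15·(u + 9)] = -54(u − 6) / (15(u + 9)).
So |(-7u - 9)/(u + 9) + 17/5| = 54|u − 6| / (15·|u + 9|).
Restrict δ ≤ 15/2. Then |u − 6| < 15/2 gives |u + 9| = |(u − 6) + 15| ≥ 15 − 15/2 = 15/2.
Hence |(-7u - 9)/(u + 9) + 17/5| < 54|u − 6|/(15·(15/2)) = (12/25)|u − 6|, which is < ε once |u − 6| < (25/12)ε.
Take δ = min(15/2, (25/12)ε). Then 0 < |u − 6| < δ forces both bounds, so |(-7u - 9)/(u + 9) + 17/5| < ε.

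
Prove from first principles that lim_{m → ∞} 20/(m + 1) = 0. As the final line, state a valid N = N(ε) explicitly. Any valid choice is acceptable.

N = 20/ε

Fix ε > 0. For m ≥ 1, |20/(m + 1) − 0| = 20/(m + 1) ≤ 20/m.
We need 20/m < ε, i.e. m > 20/ε.
Take N = 20/ε. If m > N then |20/(m + 1)| ≤ 20/m < ε.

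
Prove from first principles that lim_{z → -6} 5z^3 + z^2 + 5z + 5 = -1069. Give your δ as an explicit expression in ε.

δ = min(2, ε/731)

Let ε > 0 be given. We want δ > 0 such that 0 < |z + 6| < δ implies |(5z^3 + z^2 + 5z + 5) + 1069| < ε.
(5z^3 + z^2 + 5z + 5) + 1069 = 5z^3 + z^2 + 5z + 1074 = (z + 6)(5z^2 - 29z + 179).
So |(5z^3 + z^2 + 5z + 5) + 1069| = |z + 6|·|5z^2 - 29z + 179|.
Require δ ≤ 2. Then |z + 6| < 2 gives |z| < 8, and by the triangle inequality |5z^2 - 29z + 179| ≤ 5·8^2 + 29·8 + 179 = 731.
Hence |(5z^3 + z^2 + 5z + 5) + 1069| ≤ 731|z + 6| < ε provided |z + 6| < ε/731.
Take δ = min(2, ε/731). Then 0 < |z + 6| < δ gives both |z + 6| < 2 and |z + 6| < ε/731, so |(5z^3 + z^2 + 5z + 5) + 1069| < ε.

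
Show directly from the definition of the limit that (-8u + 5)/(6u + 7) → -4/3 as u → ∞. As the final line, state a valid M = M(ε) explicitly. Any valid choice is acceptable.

Suppose ε > 0. We seek M > 0 such that u > M implies |(-8u + 5)/(6u + 7) + 4/3| < ε.
(-8u + 5)/(6u + 7) + 4/3 = (6(-8u + 5) − (-8)(6u + 7)) / (6(6u + 7)) = 86/(6(6u + 7)).
For u > 0 we have 6u + 7 > 6u, so |(-8u + 5)/(6u + 7) + 4/3| = 86/(6(6u + 7)) < 86/(6·6u) = (43/18)/u.
Thus |(-8u + 5)/(6u + 7) + 4/3| < ε whenever u > (43/18)/ε.
Take M = (43/18)/ε. If u > M then |(-8u + 5)/(6u + 7) + 4/3| < (43/18)/u < ε.

M = (43/18)/ε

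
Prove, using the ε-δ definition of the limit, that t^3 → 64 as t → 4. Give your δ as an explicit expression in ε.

δ = min(1, ε/61)

Suppose ε > 0. We seek δ > 0 with 0 < |t − 4| < δ ⇒ |t^3 − 64| < ε.
Factor: t^3 − 64 = (t − 4)(t^2 + 4t + 16), so |t^3 − 64| = |t − 4|·|t^2 + 4t + 16|.
Impose δ ≤ 1 so that |t| < 5; then |t^2 + 4t + 16| ≤ 61.
Hence |t^3 − 64| ≤ 61|t − 4|, which is < ε once |t − 4| < ε/61.
Take δ = min(1, ε/61). If 0 < |t − 4| < δ then both bounds hold and |t^3 − 64| ≤ 61|t − 4| < 61·(ε/61) = ε.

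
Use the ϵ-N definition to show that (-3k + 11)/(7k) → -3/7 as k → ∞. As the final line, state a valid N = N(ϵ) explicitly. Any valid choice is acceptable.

N = (11/7)/ϵ

Fix ϵ > 0. For k ≥ 1, |(-3k + 11)/(7k) + 3/7| = |77|/(7(7k)) = 77/(7(7k)).
Since 7k ≥ 7k for k ≥ 1, this is ≤ 77/(7·7k) = (11/7)/k.
So |(-3k + 11)/(7k) + 3/7| < ϵ whenever k > (11/7)/ϵ.
Take N = (11/7)/ϵ. If k > N then |(-3k + 11)/(7k) + 3/7| ≤ (11/7)/k < ϵ.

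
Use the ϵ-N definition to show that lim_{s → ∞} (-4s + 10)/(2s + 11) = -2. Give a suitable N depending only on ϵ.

Let ϵ > 0 be given. We seek N > 0 such that s > N implies |(-4s + 10)/(2s + 11) + 2| < ϵ.
(-4s + 10)/(2s + 11) + 2 = (2(-4s + 10) − (-4)(2s + 11)) / (2(2s + 11)) = 64/(2(2s + 11)).
For s > 0 we have 2s + 11 > 2s, so |(-4s + 10)/(2s + 11) + 2| = 64/(2(2s + 11)) < 64/(2·2s) = 16/s.
Thus |(-4s + 10)/(2s + 11) + 2| < ϵ whenever s > 16/ϵ.
Take N = 16/ϵ. If s > N then |(-4s + 10)/(2s + 11) + 2| < 16/s < ϵ.

N = 16/ϵ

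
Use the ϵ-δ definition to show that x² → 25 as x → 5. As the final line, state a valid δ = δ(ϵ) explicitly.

δ = min(1, ϵ/11)

Suppose ϵ > 0. We seek δ > 0 with 0 < |x − 5| < δ ⇒ |x² − 25| < ϵ.
Factor: x² − 25 = (x − 5)(x + 5), so |x² − 25| = |x − 5|·|x + 5|.
Restrict δ ≤ 1. Then |x − 5| < 1 gives |x| < 6, so by the triangle inequality |x + 5| ≤ 6 + 5 = 11.
Hence |x² − 25| ≤ 11|x − 5|, which is < ϵ once |x − 5| < ϵ/11.
Take δ = min(1, ϵ/11). If 0 < |x − 5| < δ then both bounds hold and |x² − 25| ≤ 11|x − 5| < 11·(ϵ/11) = ϵ.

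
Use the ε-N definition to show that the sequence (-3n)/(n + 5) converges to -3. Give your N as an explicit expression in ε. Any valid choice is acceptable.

Let ε > 0. For n ≥ 1, |(-3n)/(n + 5) + 3| = |15|/((n + 5)) = 15/((n + 5)).
Since n + 5 ≥ n for n ≥ 1, this is ≤ 15/(n) = 15/n.
So |(-3n)/(n + 5) + 3| < ε whenever n > 15/ε.
Take N = 15/ε. If n > N then |(-3n)/(n + 5) + 3| ≤ 15/n < ε.

N = 15/ε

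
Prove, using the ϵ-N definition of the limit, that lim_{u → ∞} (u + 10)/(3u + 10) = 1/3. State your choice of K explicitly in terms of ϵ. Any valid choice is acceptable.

Let ϵ > 0. We seek K > 0 such that u > K implies |(u + 10)/(3u + 10) − (1/3)| < ϵ.
(u + 10)/(3u + 10) − (1/3) = (3(u + 10) − (3u + 10)) / (3(3u + 10)) = 20/(3(3u + 10)).
For u > 0 we have 3u + 10 > 3u, so |(u + 10)/(3u + 10) − (1/3)| = 20/(3(3u + 10)) < 20/(3·3u) = (20/9)/u.
Thus |(u + 10)/(3u + 10) − (1/3)| < ϵ whenever u > (20/9)/ϵ.
Take K = (20/9)/ϵ. If u > K then |(u + 10)/(3u + 10) − (1/3)| < (20/9)/u < ϵ.

K = (20/9)/ϵ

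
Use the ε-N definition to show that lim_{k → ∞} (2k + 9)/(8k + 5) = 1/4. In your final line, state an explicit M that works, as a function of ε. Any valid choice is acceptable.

Fix ε > 0. For k ≥ 1, |(2k + 9)/(8k + 5) − (1/4)| = |62|/(8(8k + 5)) = 62/(8(8k + 5)).
Since 8k + 5 ≥ 8k for k ≥ 1, this is ≤ 62/(8·8k) = (31/32)/k.
So |(2k + 9)/(8k + 5) − (1/4)| < ε whenever k > (31/32)/ε.
Take M = (31/32)/ε. If k > M then |(2k + 9)/(8k + 5) − (1/4)| ≤ (31/32)/k < ε.

M = (31/32)/ε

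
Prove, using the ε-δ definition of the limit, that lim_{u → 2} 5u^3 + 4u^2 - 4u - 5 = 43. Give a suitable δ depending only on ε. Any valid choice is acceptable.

δ = min(2, ε/160)

Let ε > 0. We want δ > 0 such that 0 < |u − 2| < δ implies |(5u^3 + 4u^2 - 4u - 5) − 43| < ε.
(5u^3 + 4u^2 - 4u - 5) − 43 = 5u^3 + 4u^2 - 4u - 48 = (u − 2)(5u^2 + 14u + 24).
So |(5u^3 + 4u^2 - 4u - 5) − 43| = |u − 2|·|5u^2 + 14u + 24|.
Require δ ≤ 2. Then |u − 2| < 2 gives |u| < 4, and by the triangle inequality |5u^2 + 14u + 24| ≤ 5·4^2 + 14·4 + 24 = 160.
Hence |(5u^3 + 4u^2 - 4u - 5) − 43| ≤ 160|u − 2| < ε provided |u − 2| < ε/160.
Take δ = min(2, ε/160). Then 0 < |u − 2| < δ gives both |u − 2| < 2 and |u − 2| < ε/160, so |(5u^3 + 4u^2 - 4u - 5) − 43| < ε.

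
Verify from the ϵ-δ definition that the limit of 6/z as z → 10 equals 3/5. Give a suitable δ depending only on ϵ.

δ = min(5, (25/3)ϵ)

Fix ϵ > 0. We seek δ > 0 such that 0 < |z − 10| < δ implies |6/z − (3/5)| < ϵ.
|6/z − (3/5)| = 6·|10 − z|/(10·|z|) = 6|z − 10|/(10|z|).
Restrict δ ≤ 5. Then |z − 10| < 5 gives |z| > 5, so 10|z| > 50.
Then |6/z − (3/5)| < 6|z − 10|/50, which is < ϵ when |z − 10| < (25/3)ϵ.
Take δ = min(5, (25/3)ϵ). Then 0 < |z − 10| < δ gives both |z − 10| < 5 and |z − 10| < (25/3)ϵ, so |6/z − (3/5)| < ϵ.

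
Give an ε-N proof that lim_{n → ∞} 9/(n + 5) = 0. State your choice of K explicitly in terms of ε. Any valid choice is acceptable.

Suppose ε > 0. For n ≥ 1, |9/(n + 5) − 0| = 9/(n + 5) ≤ 9/n.
We need 9/n < ε, i.e. n > 9/ε.
Take K = 9/ε. If n > K then |9/(n + 5)| ≤ 9/n < ε.

K = 9/ε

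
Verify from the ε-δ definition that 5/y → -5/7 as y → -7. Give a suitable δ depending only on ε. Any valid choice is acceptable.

Let ε > 0 be given. We seek δ > 0 such that 0 < |y + 7| < δ implies |5/y + 5/7| < ε.
|5/y + 5/7| = 5·|-7 − y|/(7·|y|) = 5|y + 7|/(7|y|).
Restrict δ ≤ 7/2. Then |y + 7| < 7/2 gives |y| > 7/2, so 7|y| > 49/2.
Then |5/y + 5/7| < 5|y + 7|/(49/2), which is < ε when |y + 7| < (49/10)ε.
Take δ = min(7/2, (49/10)ε). Then 0 < |y + 7| < δ gives both |y + 7| < 7/2 and |y + 7| < (49/10)ε, so |5/y + 5/7| < ε.

δ = min(7/2, (49/10)ε)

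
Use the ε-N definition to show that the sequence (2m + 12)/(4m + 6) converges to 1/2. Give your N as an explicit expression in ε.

Let ε > 0. For m ≥ 1, |(2m + 12)/(4m + 6) − (1/2)| = |36|/(4(4m + 6)) = 36/(4(4m + 6)).
Since 4m + 6 ≥ 4m for m ≥ 1, this is ≤ 36/(4·4m) = (9/4)/m.
So |(2m + 12)/(4m + 6) − (1/2)| < ε whenever m > (9/4)/ε.
Take N = (9/4)/ε. If m > N then |(2m + 12)/(4m + 6) − (1/2)| ≤ (9/4)/m < ε.

N = (9/4)/ε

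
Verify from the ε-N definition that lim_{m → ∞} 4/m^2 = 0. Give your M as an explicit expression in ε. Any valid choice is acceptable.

Fix ε > 0. For m ≥ 1, |4/m^2 − 0| = 4/m^2.
4/m^2 < ε ⇔ m^2 > 4/ε ⇔ m > (4/ε)^{1/2}.
Take M = (4/ε)^{1/2}. Then m > M implies 4/m^2 < ε.

M = (4/ε)^{1/2}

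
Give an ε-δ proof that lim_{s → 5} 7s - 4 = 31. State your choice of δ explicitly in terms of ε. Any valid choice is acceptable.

δ = ε/7

Let ε > 0 be given. We need δ > 0 so that 0 < |s − 5| < δ implies |(7s - 4) − 31| < ε.
|(7s - 4) − 31| = |7s - 35| = 7|s − 5|.
Thus it suffices that |s − 5| < ε/7.
Choosing δ = ε/7 gives |(7s - 4) − 31| = 7|s − 5| < ε whenever |s − 5| < δ.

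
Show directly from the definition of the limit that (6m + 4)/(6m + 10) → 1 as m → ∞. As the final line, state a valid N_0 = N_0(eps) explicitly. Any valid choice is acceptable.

N_0 = 1/eps

Let eps > 0 be given. For m ≥ 1, |(6m + 4)/(6m + 10) − 1| = |-36|/(6(6m + 10)) = 36/(6(6m + 10)).
Since 6m + 10 ≥ 6m for m ≥ 1, this is ≤ 36/(6·6m) = 1/m.
So |(6m + 4)/(6m + 10) − 1| < eps whenever m > 1/eps.
Take N_0 = 1/eps. If m > N_0 then |(6m + 4)/(6m + 10) − 1| ≤ 1/m < eps.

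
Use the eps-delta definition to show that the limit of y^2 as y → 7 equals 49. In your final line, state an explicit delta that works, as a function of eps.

delta = min(1, eps/15)

Suppose eps > 0. We seek delta > 0 with 0 < |y − 7| < delta ⇒ |y^2 − 49| < eps.
Factor: y^2 − 49 = (y − 7)(y + 7), so |y^2 − 49| = |y − 7|·|y + 7|.
Impose delta ≤ 1 so that |y| < 8; then |y + 7| ≤ 15.
Hence |y^2 − 49| ≤ 15|y − 7|, which is < eps once |y − 7| < eps/15.
Take delta = min(1, eps/15). If 0 < |y − 7| < delta then both bounds hold and |y^2 − 49| ≤ 15|y − 7| < 15·(eps/15) = eps.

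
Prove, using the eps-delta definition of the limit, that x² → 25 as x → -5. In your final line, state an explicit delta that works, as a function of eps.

Fix eps > 0. We seek delta > 0 with 0 < |x + 5| < delta ⇒ |x² − 25| < eps.
Factor: x² − 25 = (x + 5)(x - 5), so |x² − 25| = |x + 5|·|x - 5|.
Impose delta ≤ 1 so that |x| < 6; then |x - 5| ≤ 11.
Hence |x² − 25| ≤ 11|x + 5|, which is < eps once |x + 5| < eps/11.
Take delta = min(1, eps/11). If 0 < |x + 5| < delta then both bounds hold and |x² − 25| ≤ 11|x + 5| < 11·(eps/11) = eps.

delta = min(1, eps/11)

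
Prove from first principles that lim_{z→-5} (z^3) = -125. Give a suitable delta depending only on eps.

Suppose eps > 0. We seek delta > 0 with 0 < |z + 5| < delta ⇒ |z^3 + 125| < eps.
Factor: z^3 + 125 = (z + 5)(z^2 - 5z + 25), so |z^3 + 125| = |z + 5|·|z^2 - 5z + 25|.
Impose delta ≤ 2 so that |z| < 7; then |z^2 - 5z + 25| ≤ 109.
Hence |z^3 + 125| ≤ 109|z + 5|, which is < eps once |z + 5| < eps/109.
Take delta = min(2, eps/109). If 0 < |z + 5| < delta then both bounds hold and |z^3 + 125| ≤ 109|z + 5| < 109·(eps/109) = eps.

delta = min(2, eps/109)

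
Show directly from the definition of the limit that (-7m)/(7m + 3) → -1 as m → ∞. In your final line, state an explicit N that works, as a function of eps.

Suppose eps > 0. For m ≥ 1, |(-7m)/(7m + 3) + 1| = |21|/(7(7m + 3)) = 21/(7(7m + 3)).
Since 7m + 3 ≥ 7m for m ≥ 1, this is ≤ 21/(7·7m) = (3/7)/m.
So |(-7m)/(7m + 3) + 1| < eps whenever m > (3/7)/eps.
Take N = (3/7)/eps. If m > N then |(-7m)/(7m + 3) + 1| ≤ (3/7)/m < eps.

N = (3/7)/eps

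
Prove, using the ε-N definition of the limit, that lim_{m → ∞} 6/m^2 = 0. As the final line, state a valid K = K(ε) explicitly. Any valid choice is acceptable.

Let ε > 0. For m ≥ 1, |6/m^2 − 0| = 6/m^2.
6/m^2 < ε ⇔ m^2 > 6/ε ⇔ m > (6/ε)^{1/2}.
Take K = (6/ε)^{1/2}. Then m > K implies 6/m^2 < ε.

K = (6/ε)^{1/2}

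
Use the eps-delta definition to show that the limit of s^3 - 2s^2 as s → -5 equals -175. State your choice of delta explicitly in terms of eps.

delta = min(1, eps/113)

Fix eps > 0. We want delta > 0 such that 0 < |s + 5| < delta implies |(s^3 - 2s^2) + 175| < eps.
(s^3 - 2s^2) + 175 = s^3 - 2s^2 + 175 = (s + 5)(s^2 - 7s + 35).
So |(s^3 - 2s^2) + 175| = |s + 5|·|s^2 - 7s + 35|.
Assume first that |s + 5| < 1, so |s| < 6. Then |s^2 - 7s + 35| ≤ 6^2 + 7·6 + 35 = 113.
Hence |(s^3 - 2s^2) + 175| ≤ 113|s + 5| < eps provided |s + 5| < eps/113.
Take delta = min(1, eps/113). Then 0 < |s + 5| < delta gives both |s + 5| < 1 and |s + 5| < eps/113, so |(s^3 - 2s^2) + 175| < eps.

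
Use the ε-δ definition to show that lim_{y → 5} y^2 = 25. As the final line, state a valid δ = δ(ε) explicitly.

δ = min(1, ε/11)

Let ε > 0. We seek δ > 0 with 0 < |y − 5| < δ ⇒ |y^2 − 25| < ε.
Factor: y^2 − 25 = (y − 5)(y + 5), so |y^2 − 25| = |y − 5|·|y + 5|.
Restrict δ ≤ 1. Then |y − 5| < 1 gives |y| < 6, so by the triangle inequality |y + 5| ≤ 6 + 5 = 11.
Hence |y^2 − 25| ≤ 11|y − 5|, which is < ε once |y − 5| < ε/11.
Take δ = min(1, ε/11). If 0 < |y − 5| < δ then both bounds hold and |y^2 − 25| ≤ 11|y − 5| < 11·(ε/11) = ε.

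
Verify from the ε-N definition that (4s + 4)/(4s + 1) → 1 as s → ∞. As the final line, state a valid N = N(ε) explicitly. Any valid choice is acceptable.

Suppose ε > 0. We seek N > 0 such that s > N implies |(4s + 4)/(4s + 1) − 1| < ε.
(4s + 4)/(4s + 1) − 1 = (4(4s + 4) − 4(4s + 1)) / (4(4s + 1)) = 12/(4(4s + 1)).
For s > 0 we have 4s + 1 > 4s, so |(4s + 4)/(4s + 1) − 1| = 12/(4(4s + 1)) < 12/(4·4s) = (3/4)/s.
Thus |(4s + 4)/(4s + 1) − 1| < ε whenever s > (3/4)/ε.
Take N = (3/4)/ε. If s > N then |(4s + 4)/(4s + 1) − 1| < (3/4)/s < ε.

N = (3/4)/ε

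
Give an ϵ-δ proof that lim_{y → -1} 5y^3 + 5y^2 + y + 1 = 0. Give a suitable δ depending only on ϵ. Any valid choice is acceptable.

Let ϵ > 0 be given. We want δ > 0 such that 0 < |y + 1| < δ implies |(5y^3 + 5y^2 + y + 1)| < ϵ.
(5y^3 + 5y^2 + y + 1) = 5y^3 + 5y^2 + y + 1 = (y + 1)(5y^2 + 1).
So |(5y^3 + 5y^2 + y + 1)| = |y + 1|·|5y^2 + 1|.
Require δ ≤ 1. Then |y + 1| < 1 gives |y| < 2, and by the triangle inequality |5y^2 + 1| ≤ 5·2^2 + 1 = 21.
Hence |(5y^3 + 5y^2 + y + 1)| ≤ 21|y + 1| < ϵ provided |y + 1| < ϵ/21.
Choosing δ = min(1, ϵ/21) ensures both conditions, hence |(5y^3 + 5y^2 + y + 1)| < ϵ.

δ = min(1, ϵ/21)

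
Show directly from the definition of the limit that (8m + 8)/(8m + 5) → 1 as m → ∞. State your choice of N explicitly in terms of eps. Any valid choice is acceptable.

N = (3/8)/eps

Let eps > 0. For m ≥ 1, |(8m + 8)/(8m + 5) − 1| = |24|/(8(8m + 5)) = 24/(8(8m + 5)).
Since 8m + 5 ≥ 8m for m ≥ 1, this is ≤ 24/(8·8m) = (3/8)/m.
So |(8m + 8)/(8m + 5) − 1| < eps whenever m > (3/8)/eps.
Take N = (3/8)/eps. If m > N then |(8m + 8)/(8m + 5) − 1| ≤ (3/8)/m < eps.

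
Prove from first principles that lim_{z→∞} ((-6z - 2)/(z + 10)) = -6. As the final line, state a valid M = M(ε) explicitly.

M = 58/ε

Let ε > 0 be given. We seek M > 0 such that z > M implies |(-6z - 2)/(z + 10) + 6| < ε.
(-6z - 2)/(z + 10) + 6 = ((-6z - 2) − (-6)(z + 10)) / ((z + 10)) = 58/((z + 10)).
For z > 0 we have z + 10 > z, so |(-6z - 2)/(z + 10) + 6| = 58/((z + 10)) < 58/(z) = 58/z.
Thus |(-6z - 2)/(z + 10) + 6| < ε whenever z > 58/ε.
Take M = 58/ε. If z > M then |(-6z - 2)/(z + 10) + 6| < 58/z < ε.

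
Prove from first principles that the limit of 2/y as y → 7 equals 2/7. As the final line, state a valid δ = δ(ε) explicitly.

δ = min(7/2, (49/4)ε)

Let ε > 0 be given. We seek δ > 0 such that 0 < |y − 7| < δ implies |2/y − (2/7)| < ε.
|2/y − (2/7)| = 2·|7 − y|/(7·|y|) = 2|y − 7|/(7|y|).
Restrict δ ≤ 7/2. Then |y − 7| < 7/2 gives |y| > 7/2, so 7|y| > 49/2.
Then |2/y − (2/7)| < 2|y − 7|/(49/2), which is < ε when |y − 7| < (49/4)ε.
Take δ = min(7/2, (49/4)ε). Then 0 < |y − 7| < δ gives both |y − 7| < 7/2 and |y − 7| < (49/4)ε, so |2/y − (2/7)| < ε.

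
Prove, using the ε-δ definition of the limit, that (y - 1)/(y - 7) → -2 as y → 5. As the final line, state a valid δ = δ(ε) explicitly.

δ = min(1, (1/3)ε)

Let ε > 0 be given. We want δ > 0 with 0 < |y − 5| < δ ⇒ |(y - 1)/(y - 7) + 2| < ε.
Combining over a common denominator, (y - 1)/(y - 7) + 2 = [(y - 1)·(-2) − 4·(y - 7)] / [(-2)·(y - 7)] = -6(y − 5) / ((-2)(y - 7)).
So |(y - 1)/(y - 7) + 2| = 6|y − 5| / (2·|y − 7|).
Restrict δ ≤ 1. Then |y − 5| < 1 gives |y − 7| = |(y − 5) + (-2)| ≥ 2 − 1 = 1.
Hence |(y - 1)/(y - 7) + 2| < 6|y − 5|/(2·1) = 3|y − 5|, which is < ε once |y − 5| < (1/3)ε.
Take δ = min(1, (1/3)ε). Then 0 < |y − 5| < δ forces both bounds, so |(y - 1)/(y - 7) + 2| < ε.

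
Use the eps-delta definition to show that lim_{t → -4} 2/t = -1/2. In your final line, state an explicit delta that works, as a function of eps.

delta = min(2, 4eps)

Let eps > 0. We seek delta > 0 such that 0 < |t + 4| < delta implies |2/t + 1/2| < eps.
|2/t + 1/2| = 2·|-4 − t|/(4·|t|) = 2|t + 4|/(4|t|).
Require delta ≤ 2 so that |t| > 4 − 2 = 2, hence 4|t| > 8.
Then |2/t + 1/2| < 2|t + 4|/8, which is < eps when |t + 4| < 4eps.
Take delta = min(2, 4eps). Then 0 < |t + 4| < delta gives both |t + 4| < 2 and |t + 4| < 4eps, so |2/t + 1/2| < eps.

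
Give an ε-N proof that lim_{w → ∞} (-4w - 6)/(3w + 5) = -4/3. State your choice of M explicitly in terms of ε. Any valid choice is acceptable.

Let ε > 0 be given. We seek M > 0 such that w > M implies |(-4w - 6)/(3w + 5) + 4/3| < ε.
(-4w - 6)/(3w + 5) + 4/3 = (3(-4w - 6) − (-4)(3w + 5)) / (3(3w + 5)) = 2/(3(3w + 5)).
For w > 0 we have 3w + 5 > 3w, so |(-4w - 6)/(3w + 5) + 4/3| = 2/(3(3w + 5)) < 2/(3·3w) = (2/9)/w.
Thus |(-4w - 6)/(3w + 5) + 4/3| < ε whenever w > (2/9)/ε.
Take M = (2/9)/ε. If w > M then |(-4w - 6)/(3w + 5) + 4/3| < (2/9)/w < ε.

M = (2/9)/ε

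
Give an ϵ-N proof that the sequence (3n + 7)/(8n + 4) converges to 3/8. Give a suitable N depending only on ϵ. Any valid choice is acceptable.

N = (11/16)/ϵ

Let ϵ > 0 be given. For n ≥ 1, |(3n + 7)/(8n + 4) − (3/8)| = |44|/(8(8n + 4)) = 44/(8(8n + 4)).
Since 8n + 4 ≥ 8n for n ≥ 1, this is ≤ 44/(8·8n) = (11/16)/n.
So |(3n + 7)/(8n + 4) − (3/8)| < ϵ whenever n > (11/16)/ϵ.
Take N = (11/16)/ϵ. If n > N then |(3n + 7)/(8n + 4) − (3/8)| ≤ (11/16)/n < ϵ.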